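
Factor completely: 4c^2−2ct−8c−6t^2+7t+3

Group: 2c(2c+2t−3) + (−3t−1)(2c+2t−3); both groups contain (2c+2t−3).

(2c+2t−3)(2c−3t−1)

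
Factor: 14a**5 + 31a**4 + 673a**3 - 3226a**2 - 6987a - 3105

Among the possible rational roots, a = -1 is a root, so (a + 1) divides it; the quotient is 14a**4 + 17a**3 + 656a**2 - 3882a - 3105.
Next, a = -5/7 is a root, giving the factor (7a + 5) and quotient 2a**3 + a**2 + 93a - 621.
Next, a = 9/2 is a root, so (2a - 9) divides it; the quotient is a**2 + 5a + 69.
The quadratic a**2 + 5a + 69 has discriminant -251 < 0 and is irreducible over ℤ.

(2a - 9)(7a + 5)(a + 1)(a**2 + 5a + 69)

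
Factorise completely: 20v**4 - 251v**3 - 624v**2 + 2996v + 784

Trying the rational-root candidates, v = 14 is a root, giving the factor (v - 14) and quotient 20v**3 + 29v**2 - 218v - 56.
Then v = 14/5 is a root, so (5v - 14) divides it; the quotient is 4v**2 + 17v + 4.
The remaining quadratic factors as (4v + 1)(v + 4).

(4v + 1)(5v - 14)(v + 4)(v - 14)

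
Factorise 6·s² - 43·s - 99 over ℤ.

(6·s + 11)·(s - 9)

Need a pair with product 6·(-99) = -594 and sum -43: that's 11 and -54.
Split the middle term: 6·s² + 11·s - 54·s - 99 = s·(6·s + 11) - 9·(6·s + 11).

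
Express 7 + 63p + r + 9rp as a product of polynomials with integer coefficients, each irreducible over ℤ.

Group as (9rp + r) + (63p + 7) = r(9p + 1) + 7(9p + 1).
Both groups share the factor (9p + 1).

(9p + 1)(r + 7)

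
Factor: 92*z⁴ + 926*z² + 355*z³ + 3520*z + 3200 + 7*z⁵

(7*z + 8)*(z + 5)*(z + 8)*(z² - z + 10)

Among the possible rational roots, z = -5 is a root, giving the factor (z + 5) and quotient 7*z⁴ + 57*z³ + 70*z² + 576*z + 640.
Then z = -8 is a root, giving the factor (z + 8) and quotient 7*z³ + z² + 62*z + 80.
Continuing, z = -8/7 is a root, so (7*z + 8) is a factor; dividing leaves z² - z + 10.
The quadratic z² - z + 10 has discriminant -39 < 0 and is irreducible over ℤ.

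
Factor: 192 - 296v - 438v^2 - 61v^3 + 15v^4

(3v + 4)(5v - 2)(v + 3)(v - 8)

By the rational root theorem, v = -4/3 is a root, so (3v + 4) divides it; the quotient is 5v^3 - 27v^2 - 110v + 48.
Then v = -3 is a root, so (v + 3) is a factor; dividing leaves 5v^2 - 42v + 16.
The remaining quadratic factors as (v - 8)(5v - 2).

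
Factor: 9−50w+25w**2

Need a pair with product 25·9 = 225 and sum −50: that's −5 and −45.
Split the middle term: 25w**2−5w − 45w+9 = 5w(5w−1) − 9(5w−1).

(5w−1)(5w−9)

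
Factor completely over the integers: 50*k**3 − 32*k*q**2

Pull out the common factor 2*k; 25*k**2 − 16*q**2 is a difference of squares.

2*k*(5*k + 4*q)*(5*k − 4*q)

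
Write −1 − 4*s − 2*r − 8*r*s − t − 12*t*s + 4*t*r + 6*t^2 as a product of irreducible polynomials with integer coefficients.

(2*t − 4*s − 1)*(3*t + 2*r + 1)

Group: 3*t*(2*t − 4*s − 1) + (2*r + 1)*(2*t − 4*s − 1); both groups contain (2*t − 4*s − 1).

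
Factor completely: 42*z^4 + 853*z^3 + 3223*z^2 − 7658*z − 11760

By the rational root theorem, z = 7/3 is a root, so (3*z − 7) divides it; the quotient is 14*z^3 + 317*z^2 + 1814*z + 1680.
Then z = −8/7 is a root, so (7*z + 8) divides it; the quotient is 2*z^2 + 43*z + 210.
The remaining quadratic factors as (2*z + 15)(z + 14).

(2*z + 15)*(3*z − 7)*(7*z + 8)*(z + 14)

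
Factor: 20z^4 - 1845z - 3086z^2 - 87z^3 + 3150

By the rational root theorem, z = -10 is a root, so (z + 10) divides it; the quotient is 20z^3 - 287z^2 - 216z + 315.
Continuing, z = 15 is a root, so (z - 15) is a factor; dividing leaves 20z^2 + 13z - 21.
The remaining quadratic factors as (5z + 7)(4z - 3).

(4z - 3)(5z + 7)(z + 10)(z - 15)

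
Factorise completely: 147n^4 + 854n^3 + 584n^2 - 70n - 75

(3n - 1)(7n + 3)(7n + 5)(n + 5)

Among the possible rational roots, n = -5 is a root, so (n + 5) is a factor; dividing leaves 147n^3 + 119n^2 - 11n - 15.
Continuing, n = -5/7 is a root, so (7n + 5) divides it; the quotient is 21n^2 + 2n - 3.
The remaining quadratic factors as (3n - 1)(7n + 3).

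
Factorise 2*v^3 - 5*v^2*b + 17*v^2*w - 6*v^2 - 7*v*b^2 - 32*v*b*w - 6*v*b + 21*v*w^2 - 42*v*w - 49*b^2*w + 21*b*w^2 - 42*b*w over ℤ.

(2*v - 7*b + 3*w - 6)*(v + b)*(v + 7*w)

Group: v*(2*v^2 - 7*v*b + 17*v*w - 6*v - 49*b*w + 21*w^2 - 42*w) + b*(2*v^2 - 7*v*b + 17*v*w - 6*v - 49*b*w + 21*w^2 - 42*w); both groups contain (2*v^2 - 7*v*b + 17*v*w - 6*v - 49*b*w + 21*w^2 - 42*w), so (v + b) is a factor with cofactor 2*v^2 - 7*v*b + 17*v*w - 6*v - 49*b*w + 21*w^2 - 42*w.
The cofactor groups again: 2*v^2 - 7*v*b + 17*v*w - 6*v - 49*b*w + 21*w^2 - 42*w = 2*v*(v + 7*w) + (-7*b + 3*w - 6)*(v + 7*w); both groups contain (v + 7*w), giving (2*v - 7*b + 3*w - 6)*(v + 7*w).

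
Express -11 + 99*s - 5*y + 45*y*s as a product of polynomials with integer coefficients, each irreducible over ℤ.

(5*y + 11)*(9*s - 1)

Group as (45*y*s - 5*y) + (99*s - 11) = 5*y*(9*s - 1) + 11*(9*s - 1).
Both groups share the factor (9*s - 1).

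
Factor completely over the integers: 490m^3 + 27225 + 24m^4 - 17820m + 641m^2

By the rational root theorem, m = 11/6 is a root, so (6m - 11) is a factor; dividing leaves 4m^3 + 89m^2 + 270m - 2475.
Then m = -15 is a root, so (m + 15) is a factor; dividing leaves 4m^2 + 29m - 165.
The remaining quadratic factors as (m + 11)(4m - 15).

(4m - 15)(6m - 11)(m + 11)(m + 15)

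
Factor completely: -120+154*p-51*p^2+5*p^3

(5*p-6)*(p-4)*(p-5)

Among the possible rational roots, p = 4 is a root, so (p-4) divides it; the quotient is 5*p^2-31*p+30.
The remaining quadratic factors as (p-5)(5*p-6).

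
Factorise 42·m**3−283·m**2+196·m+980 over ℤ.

(2·m−7)·(3·m−14)·(7·m+10)

By the rational root theorem, m = 7/2 is a root, so (2·m−7) divides it; the quotient is 21·m**2−68·m−140.
The remaining quadratic factors as (7·m+10)(3·m−14).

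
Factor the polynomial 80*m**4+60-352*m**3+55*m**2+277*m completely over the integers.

Testing divisors of the constant over divisors of the leading coefficient, m = -1/4 is a root, so (4*m+1) is a factor; dividing leaves 20*m**3-93*m**2+37*m+60.
Next, m = 4 is a root, so (m-4) is a factor; dividing leaves 20*m**2-13*m-15.
The remaining quadratic factors as (4*m-5)(5*m+3).

(4*m+1)*(4*m-5)*(5*m+3)*(m-4)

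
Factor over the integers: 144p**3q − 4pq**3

4pq(6p + q)(6p − q)

Pull out the common factor 4pq; 36p**2 − q**2 is a difference of squares.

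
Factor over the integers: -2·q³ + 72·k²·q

2·q·(6·k + q)·(6·k - q)

Pull out the common factor 2·q; 36·k² - q² is a difference of squares.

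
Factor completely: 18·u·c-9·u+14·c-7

Group as (18·u·c-9·u) + (14·c-7) = 9·u·(2·c-1) + 7·(2·c-1).
Both groups share the factor (2·c-1).

(2·c-1)·(9·u+7)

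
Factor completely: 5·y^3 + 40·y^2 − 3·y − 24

Group as (5·y^3 − 3·y) + (40·y^2 − 24) = y·(5·y^2 − 3) + 8·(5·y^2 − 3).
Both groups share the factor (5·y^2 − 3).

(y + 8)·(5·y^2 − 3)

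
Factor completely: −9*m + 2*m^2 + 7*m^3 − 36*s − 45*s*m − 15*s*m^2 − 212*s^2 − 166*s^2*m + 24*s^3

Group: s*(24*s^2 + 2*s*m + 4*s − m^2 + m) + (−7*m − 9)*(24*s^2 + 2*s*m + 4*s − m^2 + m); both groups contain (24*s^2 + 2*s*m + 4*s − m^2 + m), so (s − 7*m − 9) is a factor with cofactor 24*s^2 + 2*s*m + 4*s − m^2 + m.
The cofactor groups again: 24*s^2 + 2*s*m + 4*s − m^2 + m = 4*s*(6*s − m + 1) + m*(6*s − m + 1); both groups contain (6*s − m + 1), giving (4*s + m)*(6*s − m + 1).

(s − 7*m − 9)*(6*s − m + 1)*(4*s + m)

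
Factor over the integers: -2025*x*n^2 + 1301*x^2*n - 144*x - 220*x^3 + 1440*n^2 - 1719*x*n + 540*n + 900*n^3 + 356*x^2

-(11*x - 15*n - 9)*(4*x - 15*n)*(5*x - 4*n - 4)

Group: 11*x*(-20*x^2 + 91*x*n + 16*x - 60*n^2 - 60*n) + (-15*n - 9)*(-20*x^2 + 91*x*n + 16*x - 60*n^2 - 60*n); both groups contain (-20*x^2 + 91*x*n + 16*x - 60*n^2 - 60*n), so (11*x - 15*n - 9) is a factor with cofactor -20*x^2 + 91*x*n + 16*x - 60*n^2 - 60*n.
The cofactor groups again: -20*x^2 + 91*x*n + 16*x - 60*n^2 - 60*n = -5*x*(4*x - 15*n) + (4*n + 4)*(4*x - 15*n); both groups contain (4*x - 15*n), giving -(5*x - 4*n - 4)*(4*x - 15*n).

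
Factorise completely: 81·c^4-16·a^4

(3·c-2·a)·(3·c+2·a)·(9·c^2+4·a^2)

Difference of squares twice: with A = 3·c and B = 2·a, A⁴ − B⁴ = (A² − B²)(A² + B²), and A² − B² factors again.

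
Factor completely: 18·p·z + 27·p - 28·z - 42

(2·z + 3)·(9·p - 14)

Group as (18·p·z + 27·p) + (-28·z - 42) = 9·p·(2·z + 3) - 14·(2·z + 3).
Both groups share the factor (2·z + 3).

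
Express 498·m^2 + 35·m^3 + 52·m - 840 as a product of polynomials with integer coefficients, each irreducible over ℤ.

(5·m - 6)·(7·m + 10)·(m + 14)

Among the possible rational roots, m = -14 is a root, giving the factor (m + 14) and quotient 35·m^2 + 8·m - 60.
The remaining quadratic factors as (5·m - 6)(7·m + 10).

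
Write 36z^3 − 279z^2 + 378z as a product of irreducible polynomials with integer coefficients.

Pull out the common factor 9z, then factor the remaining trinomial.

9z(4z − 7)(z − 6)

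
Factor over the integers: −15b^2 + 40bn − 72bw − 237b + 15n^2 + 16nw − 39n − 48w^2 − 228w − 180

−(15b + 5n + 12w + 12)(b − 3n + 4w + 15)

Group: −15b(b − 3n + 4w + 15) + (−5n − 12w − 12)(b − 3n + 4w + 15); both groups contain (b − 3n + 4w + 15).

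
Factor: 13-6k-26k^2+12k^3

(6k-13)(2k^2-1)

Group as (12k^3-6k) + (-26k^2+13) = 6k(2k^2-1) - 13(2k^2-1).
Both groups share the factor (2k^2-1).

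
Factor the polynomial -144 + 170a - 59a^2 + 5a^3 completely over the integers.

(5a - 9)(a - 2)(a - 8)

By the rational root theorem, a = 8 is a root, so (a - 8) divides it; the quotient is 5a^2 - 19a + 18.
The remaining quadratic factors as (5a - 9)(a - 2).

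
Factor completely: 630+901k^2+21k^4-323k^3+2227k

(3k+1)(7k+9)(k-10)(k-7)

Trying the rational-root candidates, k = -1/3 is a root, so (3k+1) divides it; the quotient is 7k^3-110k^2+337k+630.
Continuing, k = 7 is a root, so (k-7) divides it; the quotient is 7k^2-61k-90.
The remaining quadratic factors as (k-10)(7k+9).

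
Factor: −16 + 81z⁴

(3z)⁴ − (2)⁴ = ((3z)² − (2)²)((3z)² + (2)²); the first factor splits again, the second (9z² + 4) is irreducible.

(3z + 2)(3z − 2)(9z² + 4)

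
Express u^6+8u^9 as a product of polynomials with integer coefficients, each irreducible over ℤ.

u^6(2u+1)(4u^2−2u+1)

Every term has a factor of u^6; factoring it out leaves 8u^3+1.
Recognize a sum of cubes with the parts 1 and 2u.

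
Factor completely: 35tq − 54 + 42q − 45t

Group as (35tq − 45t) + (42q − 54) = 5t(7q − 9) + 6(7q − 9).
Both groups share the factor (7q − 9).

(5t + 6)(7q − 9)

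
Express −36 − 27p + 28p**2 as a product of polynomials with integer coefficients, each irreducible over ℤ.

Need a pair with product 28·(−36) = −1008 and sum −27: that's 21 and −48.
Split the middle term: 28p**2 + 21p − 48p − 36 = 7p(4p + 3) − 12(4p + 3).

(4p + 3)(7p − 12)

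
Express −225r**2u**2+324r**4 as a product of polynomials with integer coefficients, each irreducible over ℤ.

Factor out 9r**2, leaving 36r**2−25u**2, which is a difference of two squares.

9r**2(6r+5u)(6r−5u)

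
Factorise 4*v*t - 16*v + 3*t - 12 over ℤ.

(4*v + 3)*(t - 4)

Group as (4*v*t - 16*v) + (3*t - 12) = 4*v*(t - 4) + 3*(t - 4).
Both groups share the factor (t - 4).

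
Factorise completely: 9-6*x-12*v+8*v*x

(2*x-3)*(4*v-3)

Group as (8*v*x-12*v) + (-6*x+9) = 4*v*(2*x-3) - 3*(2*x-3).
Both groups share the factor (2*x-3).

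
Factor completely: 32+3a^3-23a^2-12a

By the rational root theorem, a = -4/3 is a root, so (3a+4) is a factor; dividing leaves a^2-9a+8.
The remaining quadratic factors as (a-1)(a-8).

(3a+4)(a-1)(a-8)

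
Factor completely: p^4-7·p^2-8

(p^2+1)·(p^2-8)

Substitute u = p^2 to get a quadratic in u, then factor.
p^2+1 is irreducible over ℤ (sum of squares).
p^2-8 is irreducible over ℤ (8 is not a perfect square).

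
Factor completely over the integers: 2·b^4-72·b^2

Pull out the common factor 2·b^2; b^2-36 is a difference of squares.

2·b^2·(b+6)·(b-6)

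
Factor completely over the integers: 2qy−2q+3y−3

Group as (2qy−2q) + (3y−3) = 2q(y−1) + 3(y−1).
Both groups share the factor (y−1).

(2q+3)(y−1)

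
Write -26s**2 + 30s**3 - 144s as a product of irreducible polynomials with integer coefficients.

Pull out the common factor 2s, then factor the remaining trinomial.

2s(3s - 8)(5s + 9)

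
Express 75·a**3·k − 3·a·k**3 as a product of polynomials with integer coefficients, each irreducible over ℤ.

Factor out 3·a·k, leaving 25·a**2 − k**2, which is a difference of two squares.

3·a·k·(5·a + k)·(5·a − k)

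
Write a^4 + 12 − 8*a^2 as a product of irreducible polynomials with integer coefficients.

(a^2 − 2)*(a^2 − 6)

Substitute u = a^2 to get a quadratic in u, then factor.
a^2 − 2 is irreducible over ℤ (2 is not a perfect square).
a^2 − 6 is irreducible over ℤ (6 is not a perfect square).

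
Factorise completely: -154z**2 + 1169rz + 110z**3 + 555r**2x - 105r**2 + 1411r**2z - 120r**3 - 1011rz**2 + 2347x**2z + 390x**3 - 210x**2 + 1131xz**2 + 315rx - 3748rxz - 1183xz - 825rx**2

Group: 8r(-15r**2 + 45rx + 167rz - 30x**2 - 169xz - 22z**2) + (-13x - 5z + 7)(-15r**2 + 45rx + 167rz - 30x**2 - 169xz - 22z**2); both groups contain (-15r**2 + 45rx + 167rz - 30x**2 - 169xz - 22z**2), so (8r - 13x - 5z + 7) is a factor with cofactor -15r**2 + 45rx + 167rz - 30x**2 - 169xz - 22z**2.
The cofactor groups again: -15r**2 + 45rx + 167rz - 30x**2 - 169xz - 22z**2 = -15r(r - 2x - 11z) + (15x + 2z)(r - 2x - 11z); both groups contain (r - 2x - 11z), giving -(15r - 15x - 2z)(r - 2x - 11z).

-(15r - 15x - 2z)(8r - 13x - 5z + 7)(r - 2x - 11z)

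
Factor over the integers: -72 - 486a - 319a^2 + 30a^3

Among the possible rational roots, a = 12 is a root, so (a - 12) divides it; the quotient is 30a^2 + 41a + 6.
The remaining quadratic factors as (5a + 6)(6a + 1).

(5a + 6)(6a + 1)(a - 12)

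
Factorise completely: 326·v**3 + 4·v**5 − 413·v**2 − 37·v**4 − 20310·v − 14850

(4·v + 3)·(v + 5)·(v − 9)·(v**2 − 6·v + 110)

By the rational root theorem, v = −3/4 is a root, giving the factor (4·v + 3) and quotient v**4 − 10·v**3 + 89·v**2 − 170·v − 4950.
Then v = 9 is a root, giving the factor (v − 9) and quotient v**3 − v**2 + 80·v + 550.
Then v = −5 is a root, so (v + 5) divides it; the quotient is v**2 − 6·v + 110.
The quadratic v**2 − 6·v + 110 has discriminant −404 < 0 and is irreducible over ℤ.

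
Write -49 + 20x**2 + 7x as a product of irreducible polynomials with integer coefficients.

(4x + 7)(5x - 7)

Need a pair with product 20·(-49) = -980 and sum 7: that's 35 and -28.
Split the middle term: 20x**2 + 35x - 28x - 49 = 5x(4x + 7) - 7(4x + 7).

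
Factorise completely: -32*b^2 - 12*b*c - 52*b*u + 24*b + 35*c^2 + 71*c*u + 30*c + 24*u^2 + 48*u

-(4*b + 5*c + 8*u)*(8*b - 7*c - 3*u - 6)

Group: -4*b*(8*b - 7*c - 3*u - 6) + (-5*c - 8*u)*(8*b - 7*c - 3*u - 6); both groups contain (8*b - 7*c - 3*u - 6).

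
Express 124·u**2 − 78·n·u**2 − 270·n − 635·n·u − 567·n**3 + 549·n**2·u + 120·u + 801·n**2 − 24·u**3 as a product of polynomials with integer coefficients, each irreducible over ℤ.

−(7·n + u − 6)·(9·n − 4·u)·(9·n − 6·u − 5)

Group: 9·n·(−63·n**2 + 19·n·u + 54·n + 4·u**2 − 24·u) + (−6·u − 5)·(−63·n**2 + 19·n·u + 54·n + 4·u**2 − 24·u); both groups contain (−63·n**2 + 19·n·u + 54·n + 4·u**2 − 24·u), so (9·n − 6·u − 5) is a factor with cofactor −63·n**2 + 19·n·u + 54·n + 4·u**2 − 24·u.
The cofactor groups again: −63·n**2 + 19·n·u + 54·n + 4·u**2 − 24·u = −9·n·(7·n + u − 6) + 4·u·(7·n + u − 6); both groups contain (7·n + u − 6), giving −(9·n − 4·u)·(7·n + u − 6).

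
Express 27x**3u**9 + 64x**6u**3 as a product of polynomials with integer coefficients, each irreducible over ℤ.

Pull out the common factor x**3u**3, leaving 64x**3 + 27u**6.
Recognize a sum of cubes with the parts 4x and 3u**2.

u**3x**3(4x + 3u**2)(16x**2 - 12xu**2 + 9u**4)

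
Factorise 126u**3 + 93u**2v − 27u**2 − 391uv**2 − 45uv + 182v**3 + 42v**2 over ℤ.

Group: 3u(42u**2 − 67uv − 9u + 26v**2 + 6v) + 7v(42u**2 − 67uv − 9u + 26v**2 + 6v); both groups contain (42u**2 − 67uv − 9u + 26v**2 + 6v), so (3u + 7v) is a factor with cofactor 42u**2 − 67uv − 9u + 26v**2 + 6v.
The cofactor groups again: 42u**2 − 67uv − 9u + 26v**2 + 6v = 14u(3u − 2v) + (−13v − 3)(3u − 2v); both groups contain (3u − 2v), giving (14u − 13v − 3)(3u − 2v).

(14u − 13v − 3)(3u + 7v)(3u − 2v)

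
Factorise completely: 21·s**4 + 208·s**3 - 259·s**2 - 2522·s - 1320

(3·s - 11)·(7·s + 4)·(s + 10)·(s + 3)

By the rational root theorem, s = 11/3 is a root, so (3·s - 11) is a factor; dividing leaves 7·s**3 + 95·s**2 + 262·s + 120.
Next, s = -4/7 is a root, so (7·s + 4) divides it; the quotient is s**2 + 13·s + 30.
The remaining quadratic factors as (s + 10)(s + 3).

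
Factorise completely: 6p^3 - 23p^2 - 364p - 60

Among the possible rational roots, p = -6 is a root, so (p + 6) is a factor; dividing leaves 6p^2 - 59p - 10.
The remaining quadratic factors as (6p + 1)(p - 10).

(6p + 1)(p + 6)(p - 10)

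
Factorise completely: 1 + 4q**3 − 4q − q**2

(4q − 1)(q + 1)(q − 1)

Testing divisors of the constant over divisors of the leading coefficient, q = 1 is a root, so (q − 1) divides it; the quotient is 4q**2 + 3q − 1.
The remaining quadratic factors as (4q − 1)(q + 1).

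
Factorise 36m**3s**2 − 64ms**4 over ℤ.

Every term has a factor of 4ms**2. Then 9m**2 − 16s**2 = (3m)² − (4s)².

4ms**2(3m + 4s)(3m − 4s)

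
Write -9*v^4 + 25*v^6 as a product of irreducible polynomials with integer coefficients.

Factor out v^4 first: what remains is 25*v^2 - 9.
Recognize a difference of squares with the parts 5*v and 3.

v^4*(5*v + 3)*(5*v - 3)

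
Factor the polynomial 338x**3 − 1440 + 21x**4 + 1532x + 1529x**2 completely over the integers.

Trying the rational-root candidates, x = −9 is a root, giving the factor (x + 9) and quotient 21x**3 + 149x**2 + 188x − 160.
Then x = −5 is a root, giving the factor (x + 5) and quotient 21x**2 + 44x − 32.
The remaining quadratic factors as (7x − 4)(3x + 8).

(3x + 8)(7x − 4)(x + 5)(x + 9)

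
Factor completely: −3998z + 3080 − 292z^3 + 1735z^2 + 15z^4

Testing divisors of the constant over divisors of the leading coefficient, z = 11 is a root, giving the factor (z − 11) and quotient 15z^3 − 127z^2 + 338z − 280.
Then z = 4 is a root, so (z − 4) is a factor; dividing leaves 15z^2 − 67z + 70.
The remaining quadratic factors as (3z − 5)(5z − 14).

(3z − 5)(5z − 14)(z − 11)(z − 4)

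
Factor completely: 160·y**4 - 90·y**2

10·y**2·(4·y + 3)·(4·y - 3)

Factor out 10·y**2, leaving 16·y**2 - 9, which is a difference of two squares.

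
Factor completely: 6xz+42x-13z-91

(6x-13)(z+7)

Group as (6xz+42x) + (-13z-91) = 6x(z+7) - 13(z+7).
Both groups share the factor (z+7).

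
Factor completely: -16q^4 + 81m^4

Write as (9m^2)² − (4q^2)², then factor 9m^2 - 4q^2 once more.

(3m + 2q)(3m - 2q)(9m^2 + 4q^2)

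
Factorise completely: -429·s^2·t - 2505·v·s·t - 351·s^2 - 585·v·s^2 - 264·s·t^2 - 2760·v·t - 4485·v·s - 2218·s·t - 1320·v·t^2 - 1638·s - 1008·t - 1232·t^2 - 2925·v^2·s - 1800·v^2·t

-(15·v + 11·t + 9)·(13·s + 8·t)·(15·v + 3·s + 14)

Group: 15·v·(-195·v·s - 120·v·t - 143·s·t - 117·s - 88·t^2 - 72·t) + (3·s + 14)·(-195·v·s - 120·v·t - 143·s·t - 117·s - 88·t^2 - 72·t); both groups contain (-195·v·s - 120·v·t - 143·s·t - 117·s - 88·t^2 - 72·t), so (15·v + 3·s + 14) is a factor with cofactor -195·v·s - 120·v·t - 143·s·t - 117·s - 88·t^2 - 72·t.
The cofactor groups again: -195·v·s - 120·v·t - 143·s·t - 117·s - 88·t^2 - 72·t = -13·s·(15·v + 11·t + 9) - 8·t·(15·v + 11·t + 9); both groups contain (15·v + 11·t + 9), giving -(13·s + 8·t)·(15·v + 11·t + 9).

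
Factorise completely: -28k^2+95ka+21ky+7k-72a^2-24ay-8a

Group: -7k(4k-9a-3y-1) + 8a(4k-9a-3y-1); both groups contain (4k-9a-3y-1).

-(7k-8a)(4k-9a-3y-1)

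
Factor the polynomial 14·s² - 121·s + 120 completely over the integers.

Need a pair with product 14·120 = 1680 and sum -121: that's -105 and -16.
Split the middle term: 14·s² - 105·s - 16·s + 120 = 7·s·(2·s - 15) - 8·(2·s - 15).

(2·s - 15)·(7·s - 8)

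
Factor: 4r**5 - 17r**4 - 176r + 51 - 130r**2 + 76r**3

(4r - 1)(r + 1)(r - 3)(r**2 - 2r + 17)

Testing divisors of the constant over divisors of the leading coefficient, r = -1 is a root, giving the factor (r + 1) and quotient 4r**4 - 21r**3 + 97r**2 - 227r + 51.
Next, r = 3 is a root, so (r - 3) is a factor; dividing leaves 4r**3 - 9r**2 + 70r - 17.
Next, r = 1/4 is a root, giving the factor (4r - 1) and quotient r**2 - 2r + 17.
The quadratic r**2 - 2r + 17 has discriminant -64 < 0 and is irreducible over ℤ.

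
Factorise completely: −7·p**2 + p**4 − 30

Substitute u = p**2 to get a quadratic in u, then factor.
p**2 + 3 is irreducible over ℤ (always positive, so no real roots).
p**2 − 10 is irreducible over ℤ (10 is not a perfect square).

(p**2 + 3)·(p**2 − 10)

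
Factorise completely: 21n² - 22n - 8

(3n - 4)(7n + 2)

Need a pair with product 21·(-8) = -168 and sum -22: that's 6 and -28.
Split the middle term: 21n² + 6n - 28n - 8 = 3n(7n + 2) - 4(7n + 2).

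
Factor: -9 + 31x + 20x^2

Need a pair with product 20·(-9) = -180 and sum 31: that's -5 and 36.
Split the middle term: 20x^2 - 5x + 36x - 9 = 5x(4x - 1) + 9(4x - 1).

(4x - 1)(5x + 9)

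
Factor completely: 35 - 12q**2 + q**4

(q**2 - 5)(q**2 - 7)

Substitute u = q**2 to get a quadratic in u, then factor.
q**2 - 5 is irreducible over ℤ (5 is not a perfect square).
q**2 - 7 is irreducible over ℤ (7 is not a perfect square).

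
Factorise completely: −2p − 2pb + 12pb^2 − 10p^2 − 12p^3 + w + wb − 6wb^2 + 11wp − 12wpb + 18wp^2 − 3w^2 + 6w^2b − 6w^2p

−(2p − 2b + 1)(w − 2p)(3w − 3p − 3b − 1)

Group: 2p(−3w^2 + 9wp + 3wb + w − 6p^2 − 6pb − 2p) + (−2b + 1)(−3w^2 + 9wp + 3wb + w − 6p^2 − 6pb − 2p); both groups contain (−3w^2 + 9wp + 3wb + w − 6p^2 − 6pb − 2p), so (2p − 2b + 1) is a factor with cofactor −3w^2 + 9wp + 3wb + w − 6p^2 − 6pb − 2p.
The cofactor groups again: −3w^2 + 9wp + 3wb + w − 6p^2 − 6pb − 2p = −w(3w − 3p − 3b − 1) + 2p(3w − 3p − 3b − 1); both groups contain (3w − 3p − 3b − 1), giving −(w − 2p)(3w − 3p − 3b − 1).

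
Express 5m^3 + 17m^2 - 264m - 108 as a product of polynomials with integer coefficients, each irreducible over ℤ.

Testing divisors of the constant over divisors of the leading coefficient, m = -9 is a root, so (m + 9) divides it; the quotient is 5m^2 - 28m - 12.
The remaining quadratic factors as (m - 6)(5m + 2).

(5m + 2)(m + 9)(m - 6)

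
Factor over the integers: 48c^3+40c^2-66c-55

Group as (48c^3-66c) + (40c^2-55) = 6c(8c^2-11) + 5(8c^2-11).
Both groups share the factor (8c^2-11).

(6c+5)(8c^2-11)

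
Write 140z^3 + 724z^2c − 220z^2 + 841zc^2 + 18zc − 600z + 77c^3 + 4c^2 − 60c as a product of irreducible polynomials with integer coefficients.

Group: 10z(14z^2 + 71zc − 22z + 77c^2 + 4c − 60) + c(14z^2 + 71zc − 22z + 77c^2 + 4c − 60); both groups contain (14z^2 + 71zc − 22z + 77c^2 + 4c − 60), so (10z + c) is a factor with cofactor 14z^2 + 71zc − 22z + 77c^2 + 4c − 60.
The cofactor groups again: 14z^2 + 71zc − 22z + 77c^2 + 4c − 60 = 2z(7z + 11c + 10) + (7c − 6)(7z + 11c + 10); both groups contain (7z + 11c + 10), giving (2z + 7c − 6)(7z + 11c + 10).

(7z + 11c + 10)(2z + 7c − 6)(10z + c)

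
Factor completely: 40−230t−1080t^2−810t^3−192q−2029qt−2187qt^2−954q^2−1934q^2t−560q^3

−(10q+9t+4)(7q+10t+10)(8q+9t−1)

Group: 10q(−56q^2−143qt−73q−90t^2−80t+10) + (9t+4)(−56q^2−143qt−73q−90t^2−80t+10); both groups contain (−56q^2−143qt−73q−90t^2−80t+10), so (10q+9t+4) is a factor with cofactor −56q^2−143qt−73q−90t^2−80t+10.
The cofactor groups again: −56q^2−143qt−73q−90t^2−80t+10 = −8q(7q+10t+10) + (−9t+1)(7q+10t+10); both groups contain (7q+10t+10), giving −(8q+9t−1)(7q+10t+10).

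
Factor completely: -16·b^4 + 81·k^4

(3·k)⁴ − (2·b)⁴ = ((3·k)² − (2·b)²)((3·k)² + (2·b)²); the first factor splits again, the second (9·k^2 + 4·b^2) is irreducible.

(3·k - 2·b)·(3·k + 2·b)·(9·k^2 + 4·b^2)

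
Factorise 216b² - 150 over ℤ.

Every term has a factor of 6. Then 36b² - 25 = (6b)² − (5)².

6(6b + 5)(6b - 5)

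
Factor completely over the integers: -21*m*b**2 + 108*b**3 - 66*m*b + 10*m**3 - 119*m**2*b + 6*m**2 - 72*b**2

(m - 12*b)*(10*m - 9*b + 6)*(m + b)

Group: m*(10*m**2 + m*b + 6*m - 9*b**2 + 6*b) - 12*b*(10*m**2 + m*b + 6*m - 9*b**2 + 6*b); both groups contain (10*m**2 + m*b + 6*m - 9*b**2 + 6*b), so (m - 12*b) is a factor with cofactor 10*m**2 + m*b + 6*m - 9*b**2 + 6*b.
The cofactor groups again: 10*m**2 + m*b + 6*m - 9*b**2 + 6*b = 10*m*(m + b) + (-9*b + 6)*(m + b); both groups contain (m + b), giving (10*m - 9*b + 6)*(m + b).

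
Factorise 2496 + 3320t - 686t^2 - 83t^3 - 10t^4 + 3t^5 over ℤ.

(3t + 2)(t - 4)(t - 8)(t^2 + 8t + 39)

Among the possible rational roots, t = 4 is a root, so (t - 4) is a factor; dividing leaves 3t^4 + 2t^3 - 75t^2 - 986t - 624.
Next, t = 8 is a root, so (t - 8) is a factor; dividing leaves 3t^3 + 26t^2 + 133t + 78.
Next, t = -2/3 is a root, giving the factor (3t + 2) and quotient t^2 + 8t + 39.
The quadratic t^2 + 8t + 39 has discriminant -92 < 0 and is irreducible over ℤ.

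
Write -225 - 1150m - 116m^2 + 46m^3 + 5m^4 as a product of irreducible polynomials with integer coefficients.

By the rational root theorem, m = 5 is a root, giving the factor (m - 5) and quotient 5m^3 + 71m^2 + 239m + 45.
Then m = -9 is a root, so (m + 9) is a factor; dividing leaves 5m^2 + 26m + 5.
The remaining quadratic factors as (m + 5)(5m + 1).

(5m + 1)(m + 5)(m + 9)(m - 5)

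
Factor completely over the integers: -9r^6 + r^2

-r^2(3r^2 + 1)(3r^2 - 1)

Every term has a factor of r^2; factoring it out leaves -9r^4 + 1.
Recognize a difference of squares with the parts 1 and 3r^2.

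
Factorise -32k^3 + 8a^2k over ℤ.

Every term has a factor of 8k. Then a^2 - 4k^2 = (a)² − (2k)².

8k(a + 2k)(a - 2k)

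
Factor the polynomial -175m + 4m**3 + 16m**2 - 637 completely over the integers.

Testing divisors of the constant over divisors of the leading coefficient, m = 13/2 is a root, giving the factor (2m - 13) and quotient 2m**2 + 21m + 49.
The remaining quadratic factors as (2m + 7)(m + 7).

(2m + 7)(2m - 13)(m + 7)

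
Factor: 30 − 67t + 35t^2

Need a pair with product 35·30 = 1050 and sum −67: that's −42 and −25.
Split the middle term: 35t^2 − 42t − 25t + 30 = 7t(5t − 6) − 5(5t − 6).

(5t − 6)(7t − 5)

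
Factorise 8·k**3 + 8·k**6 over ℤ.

8·k**3·(k + 1)·(k**2 - k + 1)

Factor out 8·k**3 first: what remains is k**3 + 1.
Recognize a sum of cubes with the parts k and 1.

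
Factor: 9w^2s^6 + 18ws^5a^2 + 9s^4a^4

Factor out 9s^4 first: what remains is w^2s^2 + 2wsa^2 + a^4.
Recognize a perfect-square trinomial with the parts a^2 and ws.

9s^4(ws + a^2)^2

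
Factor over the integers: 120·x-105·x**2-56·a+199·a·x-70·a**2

-(10·a-7·x+8)·(7·a-15·x)

Group: -10·a·(7·a-15·x) + (7·x-8)·(7·a-15·x); both groups contain (7·a-15·x).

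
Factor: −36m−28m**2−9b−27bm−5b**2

Group: −5b(b+4m) + (−7m−9)(b+4m); both groups contain (b+4m).

−(5b+7m+9)(b+4m)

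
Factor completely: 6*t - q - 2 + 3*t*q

(3*t - 1)*(q + 2)

Group as (3*t*q + 6*t) + (-q - 2) = 3*t*(q + 2) - (q + 2).
Both groups share the factor (q + 2).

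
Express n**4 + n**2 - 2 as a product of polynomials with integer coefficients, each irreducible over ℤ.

Substitute u = n**2 to get a quadratic in u, then factor.
n**2 + 2 is irreducible over ℤ (always positive, so no real roots).
n**2 - 1 is a difference of squares.

(n + 1)(n - 1)(n**2 + 2)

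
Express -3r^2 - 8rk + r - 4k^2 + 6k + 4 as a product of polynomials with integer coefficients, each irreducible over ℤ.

Group: -3r(r + 2k + 1) + (-2k + 4)(r + 2k + 1); both groups contain (r + 2k + 1).

-(3r + 2k - 4)(r + 2k + 1)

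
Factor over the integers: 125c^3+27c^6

c^3(3c+5)(9c^2-15c+25)

Factor out c^3 first: what remains is 27c^3+125.
Recognize a sum of cubes with the parts 5 and 3c.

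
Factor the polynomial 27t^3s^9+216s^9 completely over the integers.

27s^9(t+2)(t^2-2t+4)

Every term has a factor of 27s^9; factoring it out leaves t^3+8.
Recognize a sum of cubes with the parts t and 2.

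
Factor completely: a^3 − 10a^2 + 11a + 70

(a + 2)(a − 5)(a − 7)

Among the possible rational roots, a = −2 is a root, so (a + 2) is a factor; dividing leaves a^2 − 12a + 35.
The remaining quadratic factors as (a − 5)(a − 7).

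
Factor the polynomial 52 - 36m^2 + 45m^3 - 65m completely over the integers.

Group as (45m^3 - 65m) + (-36m^2 + 52) = 5m(9m^2 - 13) - 4(9m^2 - 13).
Both groups share the factor (9m^2 - 13).

(5m - 4)(9m^2 - 13)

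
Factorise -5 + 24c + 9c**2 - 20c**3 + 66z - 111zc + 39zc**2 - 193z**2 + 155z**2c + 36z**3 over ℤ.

(4z - c - 1)(z + 4c - 5)(9z + 5c - 1)

Group: 4z(9z**2 + 41zc - 46z + 20c**2 - 29c + 5) + (-c - 1)(9z**2 + 41zc - 46z + 20c**2 - 29c + 5); both groups contain (9z**2 + 41zc - 46z + 20c**2 - 29c + 5), so (4z - c - 1) is a factor with cofactor 9z**2 + 41zc - 46z + 20c**2 - 29c + 5.
The cofactor groups again: 9z**2 + 41zc - 46z + 20c**2 - 29c + 5 = z(9z + 5c - 1) + (4c - 5)(9z + 5c - 1); both groups contain (9z + 5c - 1), giving (z + 4c - 5)(9z + 5c - 1).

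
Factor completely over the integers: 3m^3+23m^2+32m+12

Trying the rational-root candidates, m = -6 is a root, so (m+6) is a factor; dividing leaves 3m^2+5m+2.
The remaining quadratic factors as (3m+2)(m+1).

(3m+2)(m+1)(m+6)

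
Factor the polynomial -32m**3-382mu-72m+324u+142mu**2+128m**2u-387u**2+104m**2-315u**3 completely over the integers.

Group: 4m(-8m**2+22mu+8m+63u**2-36u) + (-5u-9)(-8m**2+22mu+8m+63u**2-36u); both groups contain (-8m**2+22mu+8m+63u**2-36u), so (4m-5u-9) is a factor with cofactor -8m**2+22mu+8m+63u**2-36u.
The cofactor groups again: -8m**2+22mu+8m+63u**2-36u = -4m(2m-9u) + (-7u+4)(2m-9u); both groups contain (2m-9u), giving -(4m+7u-4)(2m-9u).

-(2m-9u)(4m+7u-4)(4m-5u-9)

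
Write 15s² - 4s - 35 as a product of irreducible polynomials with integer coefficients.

Need a pair with product 15·(-35) = -525 and sum -4: that's 21 and -25.
Split the middle term: 15s² + 21s - 25s - 35 = 3s(5s + 7) - 5(5s + 7).

(3s - 5)(5s + 7)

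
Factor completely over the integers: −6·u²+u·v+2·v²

−(2·u+v)·(3·u−2·v)

Group: −2·u·(3·u−2·v) − v·(3·u−2·v); both groups contain (3·u−2·v).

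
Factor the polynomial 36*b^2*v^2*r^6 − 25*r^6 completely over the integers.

Factor out r^6 first: what remains is 36*b^2*v^2 − 25.
Recognize a difference of squares with the parts 6*b*v and 5.

r^6*(6*b*v + 5)*(6*b*v − 5)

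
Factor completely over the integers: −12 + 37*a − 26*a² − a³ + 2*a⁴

Testing divisors of the constant over divisors of the leading coefficient, a = −4 is a root, so (a + 4) is a factor; dividing leaves 2*a³ − 9*a² + 10*a − 3.
Next, a = 1 is a root, giving the factor (a − 1) and quotient 2*a² − 7*a + 3.
The remaining quadratic factors as (2*a − 1)(a − 3).

(2*a − 1)*(a + 4)*(a − 1)*(a − 3)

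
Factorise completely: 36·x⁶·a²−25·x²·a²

Pull out the common factor x²·a², leaving 36·x⁴−25.
Recognize a difference of squares with the parts 6·x² and 5.

a²·x²·(6·x²+5)·(6·x²−5)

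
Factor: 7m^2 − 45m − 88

Need a pair with product 7·(−88) = −616 and sum −45: that's −56 and 11.
Split the middle term: 7m^2 − 56m + 11m − 88 = 7m(m − 8) + 11(m − 8).

(7m + 11)(m − 8)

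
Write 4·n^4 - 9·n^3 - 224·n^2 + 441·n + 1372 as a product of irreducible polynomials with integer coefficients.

By the rational root theorem, n = 7 is a root, so (n - 7) divides it; the quotient is 4·n^3 + 19·n^2 - 91·n - 196.
Continuing, n = -7/4 is a root, so (4·n + 7) is a factor; dividing leaves n^2 + 3·n - 28.
The remaining quadratic factors as (n - 4)(n + 7).

(4·n + 7)·(n + 7)·(n - 4)·(n - 7)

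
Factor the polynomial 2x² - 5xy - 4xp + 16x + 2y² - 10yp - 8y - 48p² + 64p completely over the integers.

(x - 2y - 6p + 8)(2x - y + 8p)

Group: x(2x - y + 8p) + (-2y - 6p + 8)(2x - y + 8p); both groups contain (2x - y + 8p).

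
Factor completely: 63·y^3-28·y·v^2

7·y·(3·y-2·v)·(3·y+2·v)

Factor out 7·y, leaving 9·y^2-4·v^2, which is a difference of two squares.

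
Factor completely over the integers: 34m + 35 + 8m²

Need a pair with product 8·35 = 280 and sum 34: that's 14 and 20.
Split the middle term: 8m² + 14m + 20m + 35 = 2m(4m + 7) + 5(4m + 7).

(2m + 5)(4m + 7)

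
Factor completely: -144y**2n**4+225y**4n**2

9n**2y**2(5y-4n)(5y+4n)

Factor out 9y**2n**2, leaving 25y**2-16n**2, which is a difference of two squares.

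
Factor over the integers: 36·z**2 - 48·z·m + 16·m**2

Pull out the common factor 4, leaving 9·z**2 - 12·z·m + 4·m**2.
Recognize a perfect-square trinomial with the parts 2·m and 3·z.

4·(3·z - 2·m)**2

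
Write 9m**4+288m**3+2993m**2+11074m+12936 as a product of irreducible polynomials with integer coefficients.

(3m+11)(3m+7)(m+12)(m+14)

Testing divisors of the constant over divisors of the leading coefficient, m = -14 is a root, so (m+14) divides it; the quotient is 9m**3+162m**2+725m+924.
Next, m = -11/3 is a root, so (3m+11) divides it; the quotient is 3m**2+43m+84.
The remaining quadratic factors as (3m+7)(m+12).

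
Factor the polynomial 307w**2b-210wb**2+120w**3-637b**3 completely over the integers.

(5w-7b)(8w+13b)(3w+7b)

Group: 5w(24w**2+95wb+91b**2) - 7b(24w**2+95wb+91b**2); both groups contain (24w**2+95wb+91b**2), so (5w-7b) is a factor with cofactor 24w**2+95wb+91b**2.
The cofactor groups again: 24w**2+95wb+91b**2 = 8w(3w+7b) + 13b(3w+7b); both groups contain (3w+7b), giving (8w+13b)(3w+7b).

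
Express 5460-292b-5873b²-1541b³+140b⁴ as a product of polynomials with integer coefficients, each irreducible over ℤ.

Among the possible rational roots, b = 14 is a root, so (b-14) divides it; the quotient is 140b³+419b²-7b-390.
Next, b = -13/5 is a root, giving the factor (5b+13) and quotient 28b²+11b-30.
The remaining quadratic factors as (7b-6)(4b+5).

(4b+5)(5b+13)(7b-6)(b-14)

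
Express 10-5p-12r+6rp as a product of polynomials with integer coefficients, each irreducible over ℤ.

Group as (6rp-12r) + (-5p+10) = 6r(p-2) - 5(p-2).
Both groups share the factor (p-2).

(6r-5)(p-2)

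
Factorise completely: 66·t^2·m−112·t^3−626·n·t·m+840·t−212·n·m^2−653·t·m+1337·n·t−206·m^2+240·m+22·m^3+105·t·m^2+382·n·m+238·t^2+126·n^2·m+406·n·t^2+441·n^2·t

(7·n+8·t−11·m+15)·(9·n−2·t−m+8)·(7·t+2·m)

Group: 7·t·(63·n^2+58·n·t−106·n·m+191·n−16·t^2+14·t·m+34·t+11·m^2−103·m+120) + 2·m·(63·n^2+58·n·t−106·n·m+191·n−16·t^2+14·t·m+34·t+11·m^2−103·m+120); both groups contain (63·n^2+58·n·t−106·n·m+191·n−16·t^2+14·t·m+34·t+11·m^2−103·m+120), so (7·t+2·m) is a factor with cofactor 63·n^2+58·n·t−106·n·m+191·n−16·t^2+14·t·m+34·t+11·m^2−103·m+120.
The cofactor groups again: 63·n^2+58·n·t−106·n·m+191·n−16·t^2+14·t·m+34·t+11·m^2−103·m+120 = 9·n·(7·n+8·t−11·m+15) + (−2·t−m+8)·(7·n+8·t−11·m+15); both groups contain (7·n+8·t−11·m+15), giving (9·n−2·t−m+8)·(7·n+8·t−11·m+15).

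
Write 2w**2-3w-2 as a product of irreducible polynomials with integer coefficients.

Need a pair with product 2·(-2) = -4 and sum -3: that's -4 and 1.
Split the middle term: 2w**2-4w + w-2 = 2w(w-2) + (w-2).

(2w+1)(w-2)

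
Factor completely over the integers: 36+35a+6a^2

Need a pair with product 6·36 = 216 and sum 35: that's 8 and 27.
Split the middle term: 6a^2+8a + 27a+36 = 2a(3a+4) + 9(3a+4).

(2a+9)(3a+4)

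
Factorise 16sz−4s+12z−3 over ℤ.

Group as (16sz−4s) + (12z−3) = 4s(4z−1) + 3(4z−1).
Both groups share the factor (4z−1).

(4s+3)(4z−1)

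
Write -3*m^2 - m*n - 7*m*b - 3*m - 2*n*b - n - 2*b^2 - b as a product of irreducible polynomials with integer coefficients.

Group: -3*m*(m + 2*b + 1) + (-n - b)*(m + 2*b + 1); both groups contain (m + 2*b + 1).

-(m + 2*b + 1)*(3*m + n + b)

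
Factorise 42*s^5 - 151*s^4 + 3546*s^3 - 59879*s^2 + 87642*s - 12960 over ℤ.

(6*s - 1)*(7*s - 10)*(s - 9)*(s^2 + 7*s + 144)

Among the possible rational roots, s = 10/7 is a root, so (7*s - 10) is a factor; dividing leaves 6*s^4 - 13*s^3 + 488*s^2 - 7857*s + 1296.
Next, s = 1/6 is a root, so (6*s - 1) divides it; the quotient is s^3 - 2*s^2 + 81*s - 1296.
Then s = 9 is a root, so (s - 9) divides it; the quotient is s^2 + 7*s + 144.
The quadratic s^2 + 7*s + 144 has discriminant -527 < 0 and is irreducible over ℤ.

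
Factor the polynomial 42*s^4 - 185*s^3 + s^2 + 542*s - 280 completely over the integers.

Trying the rational-root candidates, s = -5/3 is a root, giving the factor (3*s + 5) and quotient 14*s^3 - 85*s^2 + 142*s - 56.
Then s = 2 is a root, giving the factor (s - 2) and quotient 14*s^2 - 57*s + 28.
The remaining quadratic factors as (7*s - 4)(2*s - 7).

(2*s - 7)*(3*s + 5)*(7*s - 4)*(s - 2)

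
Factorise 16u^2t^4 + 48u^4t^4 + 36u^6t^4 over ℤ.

4t^4u^2(3u^2 + 2)^2

Every term has a factor of 4u^2t^4; factoring it out leaves 9u^4 + 12u^2 + 4.
Recognize a perfect-square trinomial with the parts 2 and 3u^2.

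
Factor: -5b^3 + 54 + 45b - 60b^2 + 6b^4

By the rational root theorem, b = -2/3 is a root, so (3b + 2) is a factor; dividing leaves 2b^3 - 3b^2 - 18b + 27.
Continuing, b = -3 is a root, giving the factor (b + 3) and quotient 2b^2 - 9b + 9.
The remaining quadratic factors as (b - 3)(2b - 3).

(2b - 3)(3b + 2)(b + 3)(b - 3)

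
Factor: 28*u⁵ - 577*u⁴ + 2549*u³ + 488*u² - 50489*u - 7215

(4*u + 13)*(7*u + 1)*(u - 15)*(u² - 9*u + 37)

Trying the rational-root candidates, u = 15 is a root, so (u - 15) is a factor; dividing leaves 28*u⁴ - 157*u³ + 194*u² + 3398*u + 481.
Continuing, u = -1/7 is a root, so (7*u + 1) divides it; the quotient is 4*u³ - 23*u² + 31*u + 481.
Then u = -13/4 is a root, so (4*u + 13) is a factor; dividing leaves u² - 9*u + 37.
The quadratic u² - 9*u + 37 has discriminant -67 < 0 and is irreducible over ℤ.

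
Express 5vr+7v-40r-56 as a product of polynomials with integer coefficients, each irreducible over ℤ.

Group as (5vr+7v) + (-40r-56) = v(5r+7) - 8(5r+7).
Both groups share the factor (5r+7).

(5r+7)(v-8)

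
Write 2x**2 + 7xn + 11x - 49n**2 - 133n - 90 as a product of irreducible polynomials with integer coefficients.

Group: x(2x - 7n - 9) + (7n + 10)(2x - 7n - 9); both groups contain (2x - 7n - 9).

(2x - 7n - 9)(x + 7n + 10)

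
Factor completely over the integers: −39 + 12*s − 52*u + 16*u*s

(4*s − 13)*(4*u + 3)

Group as (16*u*s − 52*u) + (12*s − 39) = 4*u*(4*s − 13) + 3*(4*s − 13).
Both groups share the factor (4*s − 13).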